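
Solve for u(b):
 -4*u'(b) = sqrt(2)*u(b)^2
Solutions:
 u(b) = 4/(C1 + sqrt(2)*b)


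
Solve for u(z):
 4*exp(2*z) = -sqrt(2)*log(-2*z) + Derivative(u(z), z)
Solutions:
 u(z) = C1 + sqrt(2)*z*log(-z) + sqrt(2)*z*(-1 + log(2)) + 2*exp(2*z)


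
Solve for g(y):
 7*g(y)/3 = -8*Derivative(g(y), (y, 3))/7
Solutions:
 g(y) = C3*exp(-21^(2/3)*y/6) + (C1*sin(3^(1/6)*7^(2/3)*y/4) + C2*cos(3^(1/6)*7^(2/3)*y/4))*exp(21^(2/3)*y/12)


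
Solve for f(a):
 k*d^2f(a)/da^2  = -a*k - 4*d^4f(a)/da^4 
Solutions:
 f(a) = C1 + C2*a + C3*exp(-a*sqrt(-k)/2) + C4*exp(a*sqrt(-k)/2) - a^3/6


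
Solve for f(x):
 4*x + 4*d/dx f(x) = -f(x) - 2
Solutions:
 f(x) = C1*exp(-x/4) - 4*x + 14


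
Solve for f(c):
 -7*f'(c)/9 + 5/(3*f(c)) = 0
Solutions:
 f(c) = -sqrt(C1 + 210*c)/7
 f(c) = sqrt(C1 + 210*c)/7


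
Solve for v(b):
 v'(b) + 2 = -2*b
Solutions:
 v(b) = C1 - b^2 - 2*b


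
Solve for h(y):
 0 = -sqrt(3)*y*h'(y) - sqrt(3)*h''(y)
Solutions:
 h(y) = C1 + C2*erf(sqrt(2)*y/2)


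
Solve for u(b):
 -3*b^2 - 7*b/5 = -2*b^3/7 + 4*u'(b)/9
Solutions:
 u(b) = C1 + 9*b^4/56 - 9*b^3/4 - 63*b^2/40


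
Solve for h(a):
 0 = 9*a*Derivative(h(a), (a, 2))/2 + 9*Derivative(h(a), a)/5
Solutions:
 h(a) = C1 + C2*a^(3/5)


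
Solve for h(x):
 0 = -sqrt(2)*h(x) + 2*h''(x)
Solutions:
 h(x) = C1*exp(-2^(3/4)*x/2) + C2*exp(2^(3/4)*x/2)


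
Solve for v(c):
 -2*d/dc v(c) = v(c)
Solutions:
 v(c) = C1*exp(-c/2)


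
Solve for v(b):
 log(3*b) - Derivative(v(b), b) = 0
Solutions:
 v(b) = C1 + b*log(b) - b + b*log(3)


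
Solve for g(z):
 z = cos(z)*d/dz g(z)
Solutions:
 g(z) = C1 + Integral(z/cos(z), z)


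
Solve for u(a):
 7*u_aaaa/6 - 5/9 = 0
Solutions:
 u(a) = C1 + C2*a + C3*a^2 + C4*a^3 + 5*a^4/252


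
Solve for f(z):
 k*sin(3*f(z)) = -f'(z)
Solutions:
 f(z) = -acos((-C1 - exp(6*k*z))/(C1 - exp(6*k*z)))/3 + 2*pi/3
 f(z) = acos((-C1 - exp(6*k*z))/(C1 - exp(6*k*z)))/3


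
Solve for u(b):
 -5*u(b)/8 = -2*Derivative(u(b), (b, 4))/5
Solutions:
 u(b) = C1*exp(-sqrt(5)*b/2) + C2*exp(sqrt(5)*b/2) + C3*sin(sqrt(5)*b/2) + C4*cos(sqrt(5)*b/2)


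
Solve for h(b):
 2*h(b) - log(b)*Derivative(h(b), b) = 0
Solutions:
 h(b) = C1*exp(2*li(b))


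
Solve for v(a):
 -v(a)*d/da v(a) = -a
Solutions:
 v(a) = -sqrt(C1 + a^2)
 v(a) = sqrt(C1 + a^2)


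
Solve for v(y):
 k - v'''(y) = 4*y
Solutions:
 v(y) = C1 + C2*y + C3*y^2 + k*y^3/6 - y^4/6


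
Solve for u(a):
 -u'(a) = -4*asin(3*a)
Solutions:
 u(a) = C1 + 4*a*asin(3*a) + 4*sqrt(1 - 9*a^2)/3


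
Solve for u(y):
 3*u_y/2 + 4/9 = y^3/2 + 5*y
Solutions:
 u(y) = C1 + y^4/12 + 5*y^2/3 - 8*y/27


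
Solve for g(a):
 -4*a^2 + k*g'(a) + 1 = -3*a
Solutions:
 g(a) = C1 + 4*a^3/(3*k) - 3*a^2/(2*k) - a/k


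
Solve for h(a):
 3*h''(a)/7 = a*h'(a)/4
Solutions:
 h(a) = C1 + C2*erfi(sqrt(42)*a/12)


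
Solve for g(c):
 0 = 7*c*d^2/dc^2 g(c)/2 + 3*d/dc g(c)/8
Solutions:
 g(c) = C1 + C2*c^(25/28)


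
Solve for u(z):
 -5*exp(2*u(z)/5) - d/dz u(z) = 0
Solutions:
 u(z) = 5*log(-sqrt(-1/(C1 - 5*z))) - 5*log(2) + 5*log(10)/2
 u(z) = 5*log(-1/(C1 - 5*z))/2 - 5*log(2) + 5*log(10)/2


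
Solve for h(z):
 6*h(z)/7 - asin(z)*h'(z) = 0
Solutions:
 h(z) = C1*exp(6*Integral(1/asin(z), z)/7)


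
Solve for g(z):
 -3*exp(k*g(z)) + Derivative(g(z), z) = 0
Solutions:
 g(z) = Piecewise((log(-1/(C1*k + 3*k*z))/k, Ne(k, 0)), (nan, True))
 g(z) = Piecewise((C1 + 3*z, Eq(k, 0)), (nan, True))


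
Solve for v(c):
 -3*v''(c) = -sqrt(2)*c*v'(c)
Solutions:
 v(c) = C1 + C2*erfi(2^(3/4)*sqrt(3)*c/6)


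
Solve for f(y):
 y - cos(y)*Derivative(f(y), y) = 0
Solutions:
 f(y) = C1 + Integral(y/cos(y), y)


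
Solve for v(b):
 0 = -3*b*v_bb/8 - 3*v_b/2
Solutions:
 v(b) = C1 + C2/b^3


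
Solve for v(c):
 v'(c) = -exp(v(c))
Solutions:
 v(c) = log(1/(C1 + c))


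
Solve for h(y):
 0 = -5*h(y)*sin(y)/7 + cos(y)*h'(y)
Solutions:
 h(y) = C1/cos(y)^(5/7)


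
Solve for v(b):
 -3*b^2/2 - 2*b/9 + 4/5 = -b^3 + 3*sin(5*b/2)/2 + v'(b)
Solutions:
 v(b) = C1 + b^4/4 - b^3/2 - b^2/9 + 4*b/5 + 3*cos(5*b/2)/5


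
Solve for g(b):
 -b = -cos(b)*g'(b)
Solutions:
 g(b) = C1 + Integral(b/cos(b), b)


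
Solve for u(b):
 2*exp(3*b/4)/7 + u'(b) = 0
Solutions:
 u(b) = C1 - 8*exp(3*b/4)/21


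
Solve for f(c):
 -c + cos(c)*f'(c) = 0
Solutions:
 f(c) = C1 + Integral(c/cos(c), c)


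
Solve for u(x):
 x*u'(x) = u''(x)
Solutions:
 u(x) = C1 + C2*erfi(sqrt(2)*x/2)


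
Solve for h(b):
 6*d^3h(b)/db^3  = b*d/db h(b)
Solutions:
 h(b) = C1 + Integral(C2*airyai(6^(2/3)*b/6) + C3*airybi(6^(2/3)*b/6), b)


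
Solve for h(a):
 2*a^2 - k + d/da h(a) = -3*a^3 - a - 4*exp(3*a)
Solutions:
 h(a) = C1 - 3*a^4/4 - 2*a^3/3 - a^2/2 + a*k - 4*exp(3*a)/3


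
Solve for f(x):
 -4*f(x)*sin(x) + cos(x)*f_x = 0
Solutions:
 f(x) = C1/cos(x)^4


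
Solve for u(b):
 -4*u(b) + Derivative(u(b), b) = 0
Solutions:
 u(b) = C1*exp(4*b)


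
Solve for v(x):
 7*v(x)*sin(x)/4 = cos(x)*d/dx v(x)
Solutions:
 v(x) = C1/cos(x)^(7/4)


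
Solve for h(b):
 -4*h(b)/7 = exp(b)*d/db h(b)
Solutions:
 h(b) = C1*exp(4*exp(-b)/7)


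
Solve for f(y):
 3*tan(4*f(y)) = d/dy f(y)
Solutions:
 f(y) = -asin(C1*exp(12*y))/4 + pi/4
 f(y) = asin(C1*exp(12*y))/4


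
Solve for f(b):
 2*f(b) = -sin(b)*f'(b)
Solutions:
 f(b) = C1*(cos(b) + 1)/(cos(b) - 1)


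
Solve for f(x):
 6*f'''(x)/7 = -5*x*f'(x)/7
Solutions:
 f(x) = C1 + Integral(C2*airyai(-5^(1/3)*6^(2/3)*x/6) + C3*airybi(-5^(1/3)*6^(2/3)*x/6), x)


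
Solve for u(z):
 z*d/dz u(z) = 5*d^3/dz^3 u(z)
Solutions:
 u(z) = C1 + Integral(C2*airyai(5^(2/3)*z/5) + C3*airybi(5^(2/3)*z/5), z)


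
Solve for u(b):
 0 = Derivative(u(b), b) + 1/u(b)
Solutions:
 u(b) = -sqrt(C1 - 2*b)
 u(b) = sqrt(C1 - 2*b)


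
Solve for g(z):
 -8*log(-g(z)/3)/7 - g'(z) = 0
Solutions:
 7*Integral(1/(log(-_y) - log(3)), (_y, g(z)))/8 = C1 - z


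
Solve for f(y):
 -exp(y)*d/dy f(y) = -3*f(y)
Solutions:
 f(y) = C1*exp(-3*exp(-y))


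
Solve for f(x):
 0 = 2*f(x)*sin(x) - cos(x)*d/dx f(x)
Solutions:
 f(x) = C1/cos(x)^2


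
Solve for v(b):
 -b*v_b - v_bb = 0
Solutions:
 v(b) = C1 + C2*erf(sqrt(2)*b/2)


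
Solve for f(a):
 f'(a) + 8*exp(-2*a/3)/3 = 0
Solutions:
 f(a) = C1 + 4*exp(-2*a/3)


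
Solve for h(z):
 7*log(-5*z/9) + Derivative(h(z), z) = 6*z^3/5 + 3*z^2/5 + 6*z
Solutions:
 h(z) = C1 + 3*z^4/10 + z^3/5 + 3*z^2 - 7*z*log(-z) + 7*z*(-log(5) + 1 + 2*log(3))


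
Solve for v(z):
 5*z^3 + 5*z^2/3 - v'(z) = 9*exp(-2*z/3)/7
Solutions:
 v(z) = C1 + 5*z^4/4 + 5*z^3/9 + 27*exp(-2*z/3)/14


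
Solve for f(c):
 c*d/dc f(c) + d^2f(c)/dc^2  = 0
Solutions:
 f(c) = C1 + C2*erf(sqrt(2)*c/2)


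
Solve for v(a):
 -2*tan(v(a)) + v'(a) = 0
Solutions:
 v(a) = pi - asin(C1*exp(2*a))
 v(a) = asin(C1*exp(2*a))


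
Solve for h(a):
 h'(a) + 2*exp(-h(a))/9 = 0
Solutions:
 h(a) = log(C1 - 2*a/9)


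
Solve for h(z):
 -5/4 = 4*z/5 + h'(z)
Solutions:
 h(z) = C1 - 2*z^2/5 - 5*z/4


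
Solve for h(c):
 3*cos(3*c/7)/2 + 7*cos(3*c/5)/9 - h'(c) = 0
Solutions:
 h(c) = C1 + 7*sin(3*c/7)/2 + 35*sin(3*c/5)/27


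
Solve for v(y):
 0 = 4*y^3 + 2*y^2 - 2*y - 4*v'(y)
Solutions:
 v(y) = C1 + y^4/4 + y^3/6 - y^2/4


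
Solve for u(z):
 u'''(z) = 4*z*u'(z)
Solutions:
 u(z) = C1 + Integral(C2*airyai(2^(2/3)*z) + C3*airybi(2^(2/3)*z), z)


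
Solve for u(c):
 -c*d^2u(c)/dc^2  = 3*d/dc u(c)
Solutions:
 u(c) = C1 + C2/c^2


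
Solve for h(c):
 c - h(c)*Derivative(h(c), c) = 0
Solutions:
 h(c) = -sqrt(C1 + c^2)
 h(c) = sqrt(C1 + c^2)


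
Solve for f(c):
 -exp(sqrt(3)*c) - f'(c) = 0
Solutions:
 f(c) = C1 - sqrt(3)*exp(sqrt(3)*c)/3


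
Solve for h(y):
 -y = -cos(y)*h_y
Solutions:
 h(y) = C1 + Integral(y/cos(y), y)


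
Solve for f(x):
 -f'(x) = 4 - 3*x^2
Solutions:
 f(x) = C1 + x^3 - 4*x


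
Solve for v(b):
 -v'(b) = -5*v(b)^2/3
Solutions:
 v(b) = -3/(C1 + 5*b)


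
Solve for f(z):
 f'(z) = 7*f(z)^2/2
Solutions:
 f(z) = -2/(C1 + 7*z)


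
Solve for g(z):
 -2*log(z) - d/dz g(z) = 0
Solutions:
 g(z) = C1 - 2*z*log(z) + 2*z


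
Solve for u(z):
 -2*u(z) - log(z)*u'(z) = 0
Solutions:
 u(z) = C1*exp(-2*li(z))


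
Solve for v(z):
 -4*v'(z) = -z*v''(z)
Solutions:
 v(z) = C1 + C2*z^5


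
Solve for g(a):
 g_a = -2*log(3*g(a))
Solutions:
 Integral(1/(log(_y) + log(3)), (_y, g(a)))/2 = C1 - a


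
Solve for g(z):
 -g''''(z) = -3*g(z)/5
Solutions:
 g(z) = C1*exp(-3^(1/4)*5^(3/4)*z/5) + C2*exp(3^(1/4)*5^(3/4)*z/5) + C3*sin(3^(1/4)*5^(3/4)*z/5) + C4*cos(3^(1/4)*5^(3/4)*z/5)


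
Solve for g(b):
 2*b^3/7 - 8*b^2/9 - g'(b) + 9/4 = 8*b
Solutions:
 g(b) = C1 + b^4/14 - 8*b^3/27 - 4*b^2 + 9*b/4


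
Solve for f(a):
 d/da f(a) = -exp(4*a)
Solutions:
 f(a) = C1 - exp(4*a)/4


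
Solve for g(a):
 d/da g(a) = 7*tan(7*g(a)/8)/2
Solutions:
 g(a) = -8*asin(C1*exp(49*a/16))/7 + 8*pi/7
 g(a) = 8*asin(C1*exp(49*a/16))/7


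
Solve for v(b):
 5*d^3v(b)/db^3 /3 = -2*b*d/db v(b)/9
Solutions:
 v(b) = C1 + Integral(C2*airyai(-15^(2/3)*2^(1/3)*b/15) + C3*airybi(-15^(2/3)*2^(1/3)*b/15), b)


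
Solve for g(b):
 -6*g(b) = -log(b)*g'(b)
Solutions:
 g(b) = C1*exp(6*li(b))


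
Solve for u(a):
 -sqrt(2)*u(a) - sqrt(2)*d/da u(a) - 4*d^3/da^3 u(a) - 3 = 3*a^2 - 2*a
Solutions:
 u(a) = C1*exp(-3^(1/3)*a*(-(9*sqrt(2) + sqrt(6)*sqrt(sqrt(2) + 27))^(1/3) + sqrt(2)*3^(1/3)/(9*sqrt(2) + sqrt(6)*sqrt(sqrt(2) + 27))^(1/3))/12)*sin(3^(1/6)*a*(3*sqrt(2)/(9*sqrt(2) + sqrt(6)*sqrt(sqrt(2) + 27))^(1/3) + 3^(2/3)*(9*sqrt(2) + sqrt(6)*sqrt(sqrt(2) + 27))^(1/3))/12) + C2*exp(-3^(1/3)*a*(-(9*sqrt(2) + sqrt(6)*sqrt(sqrt(2) + 27))^(1/3) + sqrt(2)*3^(1/3)/(9*sqrt(2) + sqrt(6)*sqrt(sqrt(2) + 27))^(1/3))/12)*cos(3^(1/6)*a*(3*sqrt(2)/(9*sqrt(2) + sqrt(6)*sqrt(sqrt(2) + 27))^(1/3) + 3^(2/3)*(9*sqrt(2) + sqrt(6)*sqrt(sqrt(2) + 27))^(1/3))/12) + C3*exp(3^(1/3)*a*(-(9*sqrt(2) + sqrt(6)*sqrt(sqrt(2) + 27))^(1/3) + sqrt(2)*3^(1/3)/(9*sqrt(2) + sqrt(6)*sqrt(sqrt(2) + 27))^(1/3))/6) - 3*sqrt(2)*a^2/2 + 4*sqrt(2)*a - 11*sqrt(2)/2


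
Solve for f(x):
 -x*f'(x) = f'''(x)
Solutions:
 f(x) = C1 + Integral(C2*airyai(-x) + C3*airybi(-x), x)


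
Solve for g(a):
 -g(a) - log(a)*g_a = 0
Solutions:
 g(a) = C1*exp(-li(a))


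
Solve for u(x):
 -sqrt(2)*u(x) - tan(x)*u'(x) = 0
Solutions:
 u(x) = C1/sin(x)^(sqrt(2))


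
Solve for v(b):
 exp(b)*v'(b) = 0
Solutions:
 v(b) = C1


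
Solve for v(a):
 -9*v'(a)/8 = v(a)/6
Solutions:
 v(a) = C1*exp(-4*a/27)


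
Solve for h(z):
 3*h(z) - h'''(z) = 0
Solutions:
 h(z) = C3*exp(3^(1/3)*z) + (C1*sin(3^(5/6)*z/2) + C2*cos(3^(5/6)*z/2))*exp(-3^(1/3)*z/2)


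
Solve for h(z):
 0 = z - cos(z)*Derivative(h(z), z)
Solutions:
 h(z) = C1 + Integral(z/cos(z), z)


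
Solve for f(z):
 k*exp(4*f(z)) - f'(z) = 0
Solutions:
 f(z) = log(-(-1/(C1 + 4*k*z))^(1/4))
 f(z) = log(-1/(C1 + 4*k*z))/4
 f(z) = log(-I*(-1/(C1 + 4*k*z))^(1/4))
 f(z) = log(I*(-1/(C1 + 4*k*z))^(1/4))


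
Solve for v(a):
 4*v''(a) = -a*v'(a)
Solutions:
 v(a) = C1 + C2*erf(sqrt(2)*a/4)


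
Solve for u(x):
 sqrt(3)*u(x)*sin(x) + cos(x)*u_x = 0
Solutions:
 u(x) = C1*cos(x)^(sqrt(3))


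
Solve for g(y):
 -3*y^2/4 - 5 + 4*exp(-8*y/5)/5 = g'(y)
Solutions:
 g(y) = C1 - y^3/4 - 5*y - exp(-8*y/5)/2


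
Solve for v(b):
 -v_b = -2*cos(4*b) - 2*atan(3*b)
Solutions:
 v(b) = C1 + 2*b*atan(3*b) - log(9*b^2 + 1)/3 + sin(4*b)/2


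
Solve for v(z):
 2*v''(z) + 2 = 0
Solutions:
 v(z) = C1 + C2*z - z^2/2


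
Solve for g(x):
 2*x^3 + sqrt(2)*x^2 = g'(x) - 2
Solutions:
 g(x) = C1 + x^4/2 + sqrt(2)*x^3/3 + 2*x


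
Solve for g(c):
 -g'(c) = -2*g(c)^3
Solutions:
 g(c) = -sqrt(2)*sqrt(-1/(C1 + 2*c))/2
 g(c) = sqrt(2)*sqrt(-1/(C1 + 2*c))/2


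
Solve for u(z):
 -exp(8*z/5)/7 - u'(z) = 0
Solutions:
 u(z) = C1 - 5*exp(8*z/5)/56


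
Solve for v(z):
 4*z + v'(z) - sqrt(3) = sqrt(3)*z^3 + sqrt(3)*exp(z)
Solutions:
 v(z) = C1 + sqrt(3)*z^4/4 - 2*z^2 + sqrt(3)*z + sqrt(3)*exp(z)


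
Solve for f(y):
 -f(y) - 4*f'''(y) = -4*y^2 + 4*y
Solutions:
 f(y) = C3*exp(-2^(1/3)*y/2) + 4*y^2 - 4*y + (C1*sin(2^(1/3)*sqrt(3)*y/4) + C2*cos(2^(1/3)*sqrt(3)*y/4))*exp(2^(1/3)*y/4)


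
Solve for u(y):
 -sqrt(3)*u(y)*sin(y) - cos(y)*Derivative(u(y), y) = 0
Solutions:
 u(y) = C1*cos(y)^(sqrt(3))


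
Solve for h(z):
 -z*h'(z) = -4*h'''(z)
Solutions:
 h(z) = C1 + Integral(C2*airyai(2^(1/3)*z/2) + C3*airybi(2^(1/3)*z/2), z)


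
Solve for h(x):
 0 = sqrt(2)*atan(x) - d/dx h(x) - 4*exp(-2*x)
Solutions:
 h(x) = C1 + sqrt(2)*x*atan(x) - sqrt(2)*log(x^2 + 1)/2 + 2*exp(-2*x)


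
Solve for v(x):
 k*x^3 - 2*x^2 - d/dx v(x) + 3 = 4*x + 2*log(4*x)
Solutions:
 v(x) = C1 + k*x^4/4 - 2*x^3/3 - 2*x^2 - 2*x*log(x) - x*log(16) + 5*x


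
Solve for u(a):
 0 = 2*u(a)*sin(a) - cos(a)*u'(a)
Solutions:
 u(a) = C1/cos(a)^2


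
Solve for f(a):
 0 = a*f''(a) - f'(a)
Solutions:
 f(a) = C1 + C2*a^2


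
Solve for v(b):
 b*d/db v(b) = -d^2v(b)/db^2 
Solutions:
 v(b) = C1 + C2*erf(sqrt(2)*b/2)


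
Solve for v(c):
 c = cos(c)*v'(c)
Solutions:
 v(c) = C1 + Integral(c/cos(c), c)


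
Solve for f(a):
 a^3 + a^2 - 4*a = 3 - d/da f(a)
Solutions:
 f(a) = C1 - a^4/4 - a^3/3 + 2*a^2 + 3*a


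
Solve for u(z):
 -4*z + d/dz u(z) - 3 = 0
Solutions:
 u(z) = C1 + 2*z^2 + 3*z


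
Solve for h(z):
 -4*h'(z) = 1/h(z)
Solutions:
 h(z) = -sqrt(C1 - 2*z)/2
 h(z) = sqrt(C1 - 2*z)/2


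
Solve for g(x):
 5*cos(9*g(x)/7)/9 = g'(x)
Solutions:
 -5*x/9 - 7*log(sin(9*g(x)/7) - 1)/18 + 7*log(sin(9*g(x)/7) + 1)/18 = C1


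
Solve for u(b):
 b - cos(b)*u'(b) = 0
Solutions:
 u(b) = C1 + Integral(b/cos(b), b)


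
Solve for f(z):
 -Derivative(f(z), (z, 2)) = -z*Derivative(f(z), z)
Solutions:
 f(z) = C1 + C2*erfi(sqrt(2)*z/2)


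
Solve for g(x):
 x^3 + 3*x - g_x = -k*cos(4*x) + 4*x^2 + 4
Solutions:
 g(x) = C1 + k*sin(4*x)/4 + x^4/4 - 4*x^3/3 + 3*x^2/2 - 4*x


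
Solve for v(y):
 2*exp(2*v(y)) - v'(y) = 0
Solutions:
 v(y) = log(-sqrt(-1/(C1 + 2*y))) - log(2)/2
 v(y) = log(-1/(C1 + 2*y))/2 - log(2)/2


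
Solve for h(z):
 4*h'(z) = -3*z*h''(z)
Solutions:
 h(z) = C1 + C2/z^(1/3)


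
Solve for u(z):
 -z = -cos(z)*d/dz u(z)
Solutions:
 u(z) = C1 + Integral(z/cos(z), z)


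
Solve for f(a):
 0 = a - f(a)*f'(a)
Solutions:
 f(a) = -sqrt(C1 + a^2)
 f(a) = sqrt(C1 + a^2)


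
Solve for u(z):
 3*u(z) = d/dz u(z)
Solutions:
 u(z) = C1*exp(3*z)


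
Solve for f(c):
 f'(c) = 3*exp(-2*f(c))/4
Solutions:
 f(c) = log(-sqrt(C1 + 6*c)) - log(2)
 f(c) = log(C1 + 6*c)/2 - log(2)


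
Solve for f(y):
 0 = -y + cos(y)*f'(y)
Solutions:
 f(y) = C1 + Integral(y/cos(y), y)


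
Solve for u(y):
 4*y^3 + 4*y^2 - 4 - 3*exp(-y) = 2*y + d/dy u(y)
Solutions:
 u(y) = C1 + y^4 + 4*y^3/3 - y^2 - 4*y + 3*exp(-y)


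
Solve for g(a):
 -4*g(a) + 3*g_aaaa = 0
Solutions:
 g(a) = C1*exp(-sqrt(2)*3^(3/4)*a/3) + C2*exp(sqrt(2)*3^(3/4)*a/3) + C3*sin(sqrt(2)*3^(3/4)*a/3) + C4*cos(sqrt(2)*3^(3/4)*a/3)


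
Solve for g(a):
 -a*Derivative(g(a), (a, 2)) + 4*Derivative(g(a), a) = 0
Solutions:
 g(a) = C1 + C2*a^5


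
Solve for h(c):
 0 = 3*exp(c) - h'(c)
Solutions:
 h(c) = C1 + 3*exp(c)


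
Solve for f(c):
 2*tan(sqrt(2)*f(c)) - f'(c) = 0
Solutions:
 f(c) = sqrt(2)*(pi - asin(C1*exp(2*sqrt(2)*c)))/2
 f(c) = sqrt(2)*asin(C1*exp(2*sqrt(2)*c))/2


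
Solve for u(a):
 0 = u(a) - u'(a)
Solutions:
 u(a) = C1*exp(a)


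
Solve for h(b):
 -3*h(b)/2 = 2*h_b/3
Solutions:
 h(b) = C1*exp(-9*b/4)


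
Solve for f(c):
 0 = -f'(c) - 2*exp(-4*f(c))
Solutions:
 f(c) = log(-I*(C1 - 8*c)^(1/4))
 f(c) = log(I*(C1 - 8*c)^(1/4))
 f(c) = log(-(C1 - 8*c)^(1/4))
 f(c) = log(C1 - 8*c)/4


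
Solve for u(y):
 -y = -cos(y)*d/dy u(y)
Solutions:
 u(y) = C1 + Integral(y/cos(y), y)


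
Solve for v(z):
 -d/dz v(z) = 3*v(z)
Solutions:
 v(z) = C1*exp(-3*z)


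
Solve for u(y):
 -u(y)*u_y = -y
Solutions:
 u(y) = -sqrt(C1 + y^2)
 u(y) = sqrt(C1 + y^2)


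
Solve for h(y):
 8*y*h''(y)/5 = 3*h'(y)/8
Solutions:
 h(y) = C1 + C2*y^(79/64)


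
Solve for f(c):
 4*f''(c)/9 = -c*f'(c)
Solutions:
 f(c) = C1 + C2*erf(3*sqrt(2)*c/4)


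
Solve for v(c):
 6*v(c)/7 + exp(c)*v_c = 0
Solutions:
 v(c) = C1*exp(6*exp(-c)/7)


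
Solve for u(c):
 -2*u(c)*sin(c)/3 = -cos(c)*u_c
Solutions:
 u(c) = C1/cos(c)^(2/3)


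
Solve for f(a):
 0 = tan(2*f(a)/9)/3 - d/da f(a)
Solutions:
 f(a) = -9*asin(C1*exp(2*a/27))/2 + 9*pi/2
 f(a) = 9*asin(C1*exp(2*a/27))/2


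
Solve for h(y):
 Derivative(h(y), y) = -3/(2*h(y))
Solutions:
 h(y) = -sqrt(C1 - 3*y)
 h(y) = sqrt(C1 - 3*y)


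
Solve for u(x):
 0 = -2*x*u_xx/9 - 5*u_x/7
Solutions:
 u(x) = C1 + C2/x^(31/14)


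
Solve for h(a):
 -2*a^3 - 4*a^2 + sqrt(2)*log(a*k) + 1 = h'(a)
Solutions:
 h(a) = C1 - a^4/2 - 4*a^3/3 + sqrt(2)*a*log(a*k) + a*(1 - sqrt(2))


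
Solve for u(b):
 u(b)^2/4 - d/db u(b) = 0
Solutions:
 u(b) = -4/(C1 + b)


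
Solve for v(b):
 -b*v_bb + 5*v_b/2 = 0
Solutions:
 v(b) = C1 + C2*b^(7/2)


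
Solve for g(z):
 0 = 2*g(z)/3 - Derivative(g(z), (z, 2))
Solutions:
 g(z) = C1*exp(-sqrt(6)*z/3) + C2*exp(sqrt(6)*z/3)


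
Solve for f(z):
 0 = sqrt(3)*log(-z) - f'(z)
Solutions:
 f(z) = C1 + sqrt(3)*z*log(-z) - sqrt(3)*z


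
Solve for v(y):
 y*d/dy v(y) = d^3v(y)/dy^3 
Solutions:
 v(y) = C1 + Integral(C2*airyai(y) + C3*airybi(y), y)


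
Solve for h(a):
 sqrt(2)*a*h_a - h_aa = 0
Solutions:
 h(a) = C1 + C2*erfi(2^(3/4)*a/2)


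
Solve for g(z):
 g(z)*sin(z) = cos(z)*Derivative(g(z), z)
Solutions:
 g(z) = C1/cos(z)


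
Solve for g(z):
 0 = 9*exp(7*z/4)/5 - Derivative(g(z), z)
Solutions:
 g(z) = C1 + 36*exp(7*z/4)/35


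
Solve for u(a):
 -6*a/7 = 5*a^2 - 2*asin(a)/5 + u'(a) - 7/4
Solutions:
 u(a) = C1 - 5*a^3/3 - 3*a^2/7 + 2*a*asin(a)/5 + 7*a/4 + 2*sqrt(1 - a^2)/5


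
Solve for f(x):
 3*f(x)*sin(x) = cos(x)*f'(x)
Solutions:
 f(x) = C1/cos(x)^3


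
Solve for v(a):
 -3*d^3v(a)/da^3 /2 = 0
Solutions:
 v(a) = C1 + C2*a + C3*a^2


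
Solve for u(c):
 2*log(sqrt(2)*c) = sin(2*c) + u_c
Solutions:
 u(c) = C1 + 2*c*log(c) - 2*c + c*log(2) + cos(2*c)/2


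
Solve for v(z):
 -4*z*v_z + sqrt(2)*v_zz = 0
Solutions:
 v(z) = C1 + C2*erfi(2^(1/4)*z)


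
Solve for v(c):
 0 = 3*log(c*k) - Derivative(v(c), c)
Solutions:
 v(c) = C1 + 3*c*log(c*k) - 3*c


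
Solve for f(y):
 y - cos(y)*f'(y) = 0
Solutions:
 f(y) = C1 + Integral(y/cos(y), y)


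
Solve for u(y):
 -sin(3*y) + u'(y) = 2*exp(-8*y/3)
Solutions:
 u(y) = C1 - cos(3*y)/3 - 3*exp(-8*y/3)/4


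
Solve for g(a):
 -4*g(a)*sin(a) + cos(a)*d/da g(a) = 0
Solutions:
 g(a) = C1/cos(a)^4


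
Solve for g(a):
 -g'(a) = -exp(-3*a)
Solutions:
 g(a) = C1 - exp(-3*a)/3


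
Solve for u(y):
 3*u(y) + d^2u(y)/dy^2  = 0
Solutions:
 u(y) = C1*sin(sqrt(3)*y) + C2*cos(sqrt(3)*y)


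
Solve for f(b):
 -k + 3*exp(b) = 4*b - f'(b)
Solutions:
 f(b) = C1 + 2*b^2 + b*k - 3*exp(b)


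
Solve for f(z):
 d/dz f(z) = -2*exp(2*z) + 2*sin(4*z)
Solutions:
 f(z) = C1 - exp(2*z) - cos(4*z)/2


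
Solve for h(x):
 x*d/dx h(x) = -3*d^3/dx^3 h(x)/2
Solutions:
 h(x) = C1 + Integral(C2*airyai(-2^(1/3)*3^(2/3)*x/3) + C3*airybi(-2^(1/3)*3^(2/3)*x/3), x)


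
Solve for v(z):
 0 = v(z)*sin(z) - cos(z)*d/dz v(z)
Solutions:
 v(z) = C1/cos(z)


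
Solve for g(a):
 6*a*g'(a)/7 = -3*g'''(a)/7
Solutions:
 g(a) = C1 + Integral(C2*airyai(-2^(1/3)*a) + C3*airybi(-2^(1/3)*a), a)


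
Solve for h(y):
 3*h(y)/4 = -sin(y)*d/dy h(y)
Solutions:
 h(y) = C1*(cos(y) + 1)^(3/8)/(cos(y) - 1)^(3/8)


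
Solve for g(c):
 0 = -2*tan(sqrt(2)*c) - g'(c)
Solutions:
 g(c) = C1 + sqrt(2)*log(cos(sqrt(2)*c))


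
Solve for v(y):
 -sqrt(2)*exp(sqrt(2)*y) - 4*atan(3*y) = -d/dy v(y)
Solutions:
 v(y) = C1 + 4*y*atan(3*y) + exp(sqrt(2)*y) - 2*log(9*y^2 + 1)/3


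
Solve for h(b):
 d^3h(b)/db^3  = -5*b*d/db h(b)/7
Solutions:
 h(b) = C1 + Integral(C2*airyai(-5^(1/3)*7^(2/3)*b/7) + C3*airybi(-5^(1/3)*7^(2/3)*b/7), b)


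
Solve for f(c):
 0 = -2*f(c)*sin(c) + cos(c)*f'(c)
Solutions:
 f(c) = C1/cos(c)^2


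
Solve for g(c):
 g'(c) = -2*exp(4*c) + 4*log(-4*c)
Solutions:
 g(c) = C1 + 4*c*log(-c) + 4*c*(-1 + 2*log(2)) - exp(4*c)/2


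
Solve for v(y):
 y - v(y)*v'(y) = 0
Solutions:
 v(y) = -sqrt(C1 + y^2)
 v(y) = sqrt(C1 + y^2)


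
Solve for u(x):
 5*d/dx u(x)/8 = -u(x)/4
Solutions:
 u(x) = C1*exp(-2*x/5)


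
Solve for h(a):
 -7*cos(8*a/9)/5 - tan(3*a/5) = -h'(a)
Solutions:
 h(a) = C1 - 5*log(cos(3*a/5))/3 + 63*sin(8*a/9)/40


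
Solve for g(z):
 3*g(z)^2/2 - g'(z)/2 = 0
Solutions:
 g(z) = -1/(C1 + 3*z)


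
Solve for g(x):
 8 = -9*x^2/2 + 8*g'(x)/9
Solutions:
 g(x) = C1 + 27*x^3/16 + 9*x


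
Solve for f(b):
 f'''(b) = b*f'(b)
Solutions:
 f(b) = C1 + Integral(C2*airyai(b) + C3*airybi(b), b)


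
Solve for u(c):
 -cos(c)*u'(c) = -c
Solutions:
 u(c) = C1 + Integral(c/cos(c), c)


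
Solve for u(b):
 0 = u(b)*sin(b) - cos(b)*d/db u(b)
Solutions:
 u(b) = C1/cos(b)


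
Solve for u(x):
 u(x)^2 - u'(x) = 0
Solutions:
 u(x) = -1/(C1 + x)


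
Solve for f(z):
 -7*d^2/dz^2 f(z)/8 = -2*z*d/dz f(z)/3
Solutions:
 f(z) = C1 + C2*erfi(2*sqrt(42)*z/21)


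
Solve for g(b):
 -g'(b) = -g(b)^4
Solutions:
 g(b) = (-1/(C1 + 3*b))^(1/3)
 g(b) = (-1/(C1 + b))^(1/3)*(-3^(2/3) - 3*3^(1/6)*I)/6
 g(b) = (-1/(C1 + b))^(1/3)*(-3^(2/3) + 3*3^(1/6)*I)/6


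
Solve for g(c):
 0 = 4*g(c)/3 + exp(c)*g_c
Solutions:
 g(c) = C1*exp(4*exp(-c)/3)


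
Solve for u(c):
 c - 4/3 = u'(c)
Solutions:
 u(c) = C1 + c^2/2 - 4*c/3


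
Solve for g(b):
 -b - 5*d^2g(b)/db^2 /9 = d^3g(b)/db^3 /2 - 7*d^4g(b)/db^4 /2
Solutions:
 g(b) = C1 + C2*b + C3*exp(-b/3) + C4*exp(10*b/21) - 3*b^3/10 + 81*b^2/100


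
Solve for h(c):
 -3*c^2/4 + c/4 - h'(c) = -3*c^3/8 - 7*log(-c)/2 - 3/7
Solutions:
 h(c) = C1 + 3*c^4/32 - c^3/4 + c^2/8 + 7*c*log(-c)/2 - 43*c/14


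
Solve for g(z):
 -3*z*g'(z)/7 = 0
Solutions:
 g(z) = C1


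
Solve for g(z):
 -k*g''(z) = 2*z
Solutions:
 g(z) = C1 + C2*z - z^3/(3*k)


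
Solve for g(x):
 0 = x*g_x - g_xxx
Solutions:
 g(x) = C1 + Integral(C2*airyai(x) + C3*airybi(x), x)


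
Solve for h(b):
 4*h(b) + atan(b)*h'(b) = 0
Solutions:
 h(b) = C1*exp(-4*Integral(1/atan(b), b))


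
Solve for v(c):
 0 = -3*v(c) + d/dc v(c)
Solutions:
 v(c) = C1*exp(3*c)


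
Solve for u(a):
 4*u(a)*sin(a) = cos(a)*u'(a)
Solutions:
 u(a) = C1/cos(a)^4


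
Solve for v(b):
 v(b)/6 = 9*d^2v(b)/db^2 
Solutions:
 v(b) = C1*exp(-sqrt(6)*b/18) + C2*exp(sqrt(6)*b/18)


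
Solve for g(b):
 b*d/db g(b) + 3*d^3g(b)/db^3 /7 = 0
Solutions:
 g(b) = C1 + Integral(C2*airyai(-3^(2/3)*7^(1/3)*b/3) + C3*airybi(-3^(2/3)*7^(1/3)*b/3), b)


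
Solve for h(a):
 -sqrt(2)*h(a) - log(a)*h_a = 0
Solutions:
 h(a) = C1*exp(-sqrt(2)*li(a))


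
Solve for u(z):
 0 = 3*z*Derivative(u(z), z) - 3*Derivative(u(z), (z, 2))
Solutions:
 u(z) = C1 + C2*erfi(sqrt(2)*z/2)


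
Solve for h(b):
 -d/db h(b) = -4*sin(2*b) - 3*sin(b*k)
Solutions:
 h(b) = C1 - 2*cos(2*b) - 3*cos(b*k)/k


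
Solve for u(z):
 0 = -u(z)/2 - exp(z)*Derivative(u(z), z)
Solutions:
 u(z) = C1*exp(exp(-z)/2)


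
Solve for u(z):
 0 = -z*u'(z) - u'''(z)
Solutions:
 u(z) = C1 + Integral(C2*airyai(-z) + C3*airybi(-z), z)


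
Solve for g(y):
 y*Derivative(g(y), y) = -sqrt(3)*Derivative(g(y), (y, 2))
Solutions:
 g(y) = C1 + C2*erf(sqrt(2)*3^(3/4)*y/6)


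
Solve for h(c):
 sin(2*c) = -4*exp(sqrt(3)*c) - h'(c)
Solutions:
 h(c) = C1 - 4*sqrt(3)*exp(sqrt(3)*c)/3 + cos(2*c)/2


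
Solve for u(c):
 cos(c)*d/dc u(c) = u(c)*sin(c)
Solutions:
 u(c) = C1/cos(c)


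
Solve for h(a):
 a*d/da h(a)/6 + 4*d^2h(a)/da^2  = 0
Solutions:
 h(a) = C1 + C2*erf(sqrt(3)*a/12)


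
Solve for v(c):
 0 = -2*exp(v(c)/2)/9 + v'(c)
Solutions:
 v(c) = 2*log(-1/(C1 + 2*c)) + 2*log(18)


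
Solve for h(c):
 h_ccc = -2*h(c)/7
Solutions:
 h(c) = C3*exp(-2^(1/3)*7^(2/3)*c/7) + (C1*sin(2^(1/3)*sqrt(3)*7^(2/3)*c/14) + C2*cos(2^(1/3)*sqrt(3)*7^(2/3)*c/14))*exp(2^(1/3)*7^(2/3)*c/14)


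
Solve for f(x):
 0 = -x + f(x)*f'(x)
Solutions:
 f(x) = -sqrt(C1 + x^2)
 f(x) = sqrt(C1 + x^2)


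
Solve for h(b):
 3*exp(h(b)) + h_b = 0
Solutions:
 h(b) = log(1/(C1 + 3*b))


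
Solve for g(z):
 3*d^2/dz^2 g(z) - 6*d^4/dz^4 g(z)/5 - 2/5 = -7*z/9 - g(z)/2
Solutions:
 g(z) = C1*exp(-sqrt(3)*z*sqrt(15 + sqrt(285))/6) + C2*exp(sqrt(3)*z*sqrt(15 + sqrt(285))/6) + C3*sin(sqrt(3)*z*sqrt(-15 + sqrt(285))/6) + C4*cos(sqrt(3)*z*sqrt(-15 + sqrt(285))/6) - 14*z/9 + 4/5


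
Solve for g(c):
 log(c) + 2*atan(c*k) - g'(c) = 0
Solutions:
 g(c) = C1 + c*log(c) - c + 2*Piecewise((c*atan(c*k) - log(c^2*k^2 + 1)/(2*k), Ne(k, 0)), (0, True))


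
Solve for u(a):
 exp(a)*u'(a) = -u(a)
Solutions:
 u(a) = C1*exp(exp(-a))


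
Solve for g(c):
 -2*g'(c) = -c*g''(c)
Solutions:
 g(c) = C1 + C2*c^3


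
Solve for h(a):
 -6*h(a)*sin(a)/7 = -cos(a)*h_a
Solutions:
 h(a) = C1/cos(a)^(6/7)


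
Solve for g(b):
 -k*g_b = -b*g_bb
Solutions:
 g(b) = C1 + b^(re(k) + 1)*(C2*sin(log(b)*Abs(im(k))) + C3*cos(log(b)*im(k)))


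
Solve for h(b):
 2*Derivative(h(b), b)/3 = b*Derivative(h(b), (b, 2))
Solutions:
 h(b) = C1 + C2*b^(5/3)


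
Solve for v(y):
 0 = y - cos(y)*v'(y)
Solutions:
 v(y) = C1 + Integral(y/cos(y), y)


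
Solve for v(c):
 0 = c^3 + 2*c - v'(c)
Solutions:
 v(c) = C1 + c^4/4 + c^2


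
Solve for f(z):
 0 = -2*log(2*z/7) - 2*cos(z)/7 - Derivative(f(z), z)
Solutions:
 f(z) = C1 - 2*z*log(z) - 2*z*log(2) + 2*z + 2*z*log(7) - 2*sin(z)/7


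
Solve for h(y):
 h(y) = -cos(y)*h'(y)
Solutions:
 h(y) = C1*sqrt(sin(y) - 1)/sqrt(sin(y) + 1)


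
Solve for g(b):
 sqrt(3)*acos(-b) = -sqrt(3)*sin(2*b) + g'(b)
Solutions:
 g(b) = C1 + sqrt(3)*(b*acos(-b) + sqrt(1 - b^2)) - sqrt(3)*cos(2*b)/2


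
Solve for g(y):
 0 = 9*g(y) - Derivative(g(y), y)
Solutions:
 g(y) = C1*exp(9*y)


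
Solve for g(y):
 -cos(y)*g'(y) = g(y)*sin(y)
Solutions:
 g(y) = C1*cos(y)


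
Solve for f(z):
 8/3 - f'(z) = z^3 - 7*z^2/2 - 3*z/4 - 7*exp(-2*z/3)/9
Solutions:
 f(z) = C1 - z^4/4 + 7*z^3/6 + 3*z^2/8 + 8*z/3 - 7*exp(-2*z/3)/6


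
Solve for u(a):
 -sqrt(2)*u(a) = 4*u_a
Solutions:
 u(a) = C1*exp(-sqrt(2)*a/4)


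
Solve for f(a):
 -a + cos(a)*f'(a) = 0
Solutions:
 f(a) = C1 + Integral(a/cos(a), a)


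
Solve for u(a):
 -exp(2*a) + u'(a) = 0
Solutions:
 u(a) = C1 + exp(2*a)/2


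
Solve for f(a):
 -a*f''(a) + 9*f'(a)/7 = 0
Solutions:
 f(a) = C1 + C2*a^(16/7)


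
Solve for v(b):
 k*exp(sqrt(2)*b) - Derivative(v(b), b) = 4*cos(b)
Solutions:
 v(b) = C1 + sqrt(2)*k*exp(sqrt(2)*b)/2 - 4*sin(b)


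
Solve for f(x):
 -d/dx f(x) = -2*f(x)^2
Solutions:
 f(x) = -1/(C1 + 2*x)


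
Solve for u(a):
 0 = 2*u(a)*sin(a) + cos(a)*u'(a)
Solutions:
 u(a) = C1*cos(a)^2


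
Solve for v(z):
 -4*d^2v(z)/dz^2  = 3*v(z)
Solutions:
 v(z) = C1*sin(sqrt(3)*z/2) + C2*cos(sqrt(3)*z/2)


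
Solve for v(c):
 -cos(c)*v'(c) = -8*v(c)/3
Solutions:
 v(c) = C1*(sin(c) + 1)^(4/3)/(sin(c) - 1)^(4/3)


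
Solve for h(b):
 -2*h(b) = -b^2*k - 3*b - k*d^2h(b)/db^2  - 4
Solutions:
 h(b) = C1*exp(-sqrt(2)*b*sqrt(1/k)) + C2*exp(sqrt(2)*b*sqrt(1/k)) + b^2*k/2 + 3*b/2 + k^2/2 + 2


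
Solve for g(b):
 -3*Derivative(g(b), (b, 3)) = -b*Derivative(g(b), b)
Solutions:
 g(b) = C1 + Integral(C2*airyai(3^(2/3)*b/3) + C3*airybi(3^(2/3)*b/3), b)


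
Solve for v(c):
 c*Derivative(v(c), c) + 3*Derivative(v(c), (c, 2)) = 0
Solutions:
 v(c) = C1 + C2*erf(sqrt(6)*c/6)


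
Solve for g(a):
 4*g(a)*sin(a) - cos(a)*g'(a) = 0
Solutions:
 g(a) = C1/cos(a)^4


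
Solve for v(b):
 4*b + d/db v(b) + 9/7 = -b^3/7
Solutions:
 v(b) = C1 - b^4/28 - 2*b^2 - 9*b/7


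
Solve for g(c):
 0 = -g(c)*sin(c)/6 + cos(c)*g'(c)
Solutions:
 g(c) = C1/cos(c)^(1/6)


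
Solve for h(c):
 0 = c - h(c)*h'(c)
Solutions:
 h(c) = -sqrt(C1 + c^2)
 h(c) = sqrt(C1 + c^2)


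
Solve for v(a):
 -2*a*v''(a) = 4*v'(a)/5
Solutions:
 v(a) = C1 + C2*a^(3/5)


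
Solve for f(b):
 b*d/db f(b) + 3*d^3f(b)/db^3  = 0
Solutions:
 f(b) = C1 + Integral(C2*airyai(-3^(2/3)*b/3) + C3*airybi(-3^(2/3)*b/3), b)


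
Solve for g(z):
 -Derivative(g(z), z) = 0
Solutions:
 g(z) = C1


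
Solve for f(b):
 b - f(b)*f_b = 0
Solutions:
 f(b) = -sqrt(C1 + b^2)
 f(b) = sqrt(C1 + b^2)


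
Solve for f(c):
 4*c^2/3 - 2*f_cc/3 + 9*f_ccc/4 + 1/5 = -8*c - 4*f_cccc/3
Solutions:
 f(c) = C1 + C2*c + C3*exp(c*(-27 + sqrt(1241))/32) + C4*exp(-c*(27 + sqrt(1241))/32) + c^4/6 + 17*c^3/4 + 7549*c^2/160


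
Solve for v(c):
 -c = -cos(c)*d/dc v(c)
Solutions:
 v(c) = C1 + Integral(c/cos(c), c)


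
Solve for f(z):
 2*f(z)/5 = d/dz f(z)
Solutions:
 f(z) = C1*exp(2*z/5)


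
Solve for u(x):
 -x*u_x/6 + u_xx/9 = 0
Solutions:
 u(x) = C1 + C2*erfi(sqrt(3)*x/2)


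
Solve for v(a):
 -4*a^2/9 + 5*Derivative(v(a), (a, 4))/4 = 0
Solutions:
 v(a) = C1 + C2*a + C3*a^2 + C4*a^3 + 2*a^6/2025


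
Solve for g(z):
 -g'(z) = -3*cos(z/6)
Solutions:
 g(z) = C1 + 18*sin(z/6)


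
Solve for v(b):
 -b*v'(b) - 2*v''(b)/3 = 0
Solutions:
 v(b) = C1 + C2*erf(sqrt(3)*b/2)


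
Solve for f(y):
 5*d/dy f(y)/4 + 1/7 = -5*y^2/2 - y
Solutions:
 f(y) = C1 - 2*y^3/3 - 2*y^2/5 - 4*y/35


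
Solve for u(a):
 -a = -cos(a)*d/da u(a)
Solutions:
 u(a) = C1 + Integral(a/cos(a), a)


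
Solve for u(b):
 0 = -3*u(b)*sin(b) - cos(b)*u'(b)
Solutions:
 u(b) = C1*cos(b)^3


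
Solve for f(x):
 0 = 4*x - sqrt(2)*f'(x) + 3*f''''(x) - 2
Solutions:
 f(x) = C1 + C4*exp(2^(1/6)*3^(2/3)*x/3) + sqrt(2)*x^2 - sqrt(2)*x + (C2*sin(6^(1/6)*x/2) + C3*cos(6^(1/6)*x/2))*exp(-2^(1/6)*3^(2/3)*x/6)


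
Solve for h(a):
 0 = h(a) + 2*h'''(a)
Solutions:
 h(a) = C3*exp(-2^(2/3)*a/2) + (C1*sin(2^(2/3)*sqrt(3)*a/4) + C2*cos(2^(2/3)*sqrt(3)*a/4))*exp(2^(2/3)*a/4)


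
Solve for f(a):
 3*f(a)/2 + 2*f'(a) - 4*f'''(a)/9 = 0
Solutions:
 f(a) = C1*exp(-3*a/2) + C2*exp(3*a*(1 - sqrt(5))/4) + C3*exp(3*a*(1 + sqrt(5))/4)


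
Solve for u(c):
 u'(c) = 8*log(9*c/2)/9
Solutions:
 u(c) = C1 + 8*c*log(c)/9 - 8*c/9 - 8*c*log(2)/9 + 16*c*log(3)/9


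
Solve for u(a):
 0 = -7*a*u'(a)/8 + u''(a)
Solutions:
 u(a) = C1 + C2*erfi(sqrt(7)*a/4)


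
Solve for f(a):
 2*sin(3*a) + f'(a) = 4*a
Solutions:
 f(a) = C1 + 2*a^2 + 2*cos(3*a)/3


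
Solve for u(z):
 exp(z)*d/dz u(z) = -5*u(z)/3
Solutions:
 u(z) = C1*exp(5*exp(-z)/3)


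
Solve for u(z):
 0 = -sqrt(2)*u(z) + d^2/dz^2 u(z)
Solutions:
 u(z) = C1*exp(-2^(1/4)*z) + C2*exp(2^(1/4)*z)


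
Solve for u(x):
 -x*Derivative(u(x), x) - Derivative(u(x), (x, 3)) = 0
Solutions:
 u(x) = C1 + Integral(C2*airyai(-x) + C3*airybi(-x), x)


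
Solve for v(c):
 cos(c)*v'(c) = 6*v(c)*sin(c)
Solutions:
 v(c) = C1/cos(c)^6


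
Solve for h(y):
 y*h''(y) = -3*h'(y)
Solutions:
 h(y) = C1 + C2/y^2


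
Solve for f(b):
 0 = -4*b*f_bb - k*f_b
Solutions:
 f(b) = C1 + b^(1 - re(k)/4)*(C2*sin(log(b)*Abs(im(k))/4) + C3*cos(log(b)*im(k)/4))


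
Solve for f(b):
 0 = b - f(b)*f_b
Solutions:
 f(b) = -sqrt(C1 + b^2)
 f(b) = sqrt(C1 + b^2)


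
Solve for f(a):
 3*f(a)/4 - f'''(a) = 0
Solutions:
 f(a) = C3*exp(6^(1/3)*a/2) + (C1*sin(2^(1/3)*3^(5/6)*a/4) + C2*cos(2^(1/3)*3^(5/6)*a/4))*exp(-6^(1/3)*a/4)


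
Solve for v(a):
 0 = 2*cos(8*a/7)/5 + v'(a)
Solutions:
 v(a) = C1 - 7*sin(8*a/7)/20


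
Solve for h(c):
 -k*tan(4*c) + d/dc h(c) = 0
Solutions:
 h(c) = C1 - k*log(cos(4*c))/4


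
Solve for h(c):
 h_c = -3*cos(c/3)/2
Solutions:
 h(c) = C1 - 9*sin(c/3)/2


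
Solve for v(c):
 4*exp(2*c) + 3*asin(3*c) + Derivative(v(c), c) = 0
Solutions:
 v(c) = C1 - 3*c*asin(3*c) - sqrt(1 - 9*c^2) - 2*exp(2*c)


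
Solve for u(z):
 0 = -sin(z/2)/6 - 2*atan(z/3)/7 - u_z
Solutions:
 u(z) = C1 - 2*z*atan(z/3)/7 + 3*log(z^2 + 9)/7 + cos(z/2)/3


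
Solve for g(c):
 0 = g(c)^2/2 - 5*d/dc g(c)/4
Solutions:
 g(c) = -5/(C1 + 2*c)


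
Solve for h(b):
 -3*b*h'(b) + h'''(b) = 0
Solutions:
 h(b) = C1 + Integral(C2*airyai(3^(1/3)*b) + C3*airybi(3^(1/3)*b), b)


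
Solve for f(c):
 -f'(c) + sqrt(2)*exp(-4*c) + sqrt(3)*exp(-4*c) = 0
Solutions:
 f(c) = C1 - sqrt(3)*exp(-4*c)/4 - sqrt(2)*exp(-4*c)/4


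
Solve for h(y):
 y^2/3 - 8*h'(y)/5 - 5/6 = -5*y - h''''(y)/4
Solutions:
 h(y) = C1 + C4*exp(2*10^(2/3)*y/5) + 5*y^3/72 + 25*y^2/16 - 25*y/48 + (C2*sin(10^(2/3)*sqrt(3)*y/5) + C3*cos(10^(2/3)*sqrt(3)*y/5))*exp(-10^(2/3)*y/5)


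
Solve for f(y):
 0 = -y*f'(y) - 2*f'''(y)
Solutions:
 f(y) = C1 + Integral(C2*airyai(-2^(2/3)*y/2) + C3*airybi(-2^(2/3)*y/2), y)


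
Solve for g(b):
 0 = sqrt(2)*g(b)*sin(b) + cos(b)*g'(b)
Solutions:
 g(b) = C1*cos(b)^(sqrt(2))


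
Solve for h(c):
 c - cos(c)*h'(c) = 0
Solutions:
 h(c) = C1 + Integral(c/cos(c), c)


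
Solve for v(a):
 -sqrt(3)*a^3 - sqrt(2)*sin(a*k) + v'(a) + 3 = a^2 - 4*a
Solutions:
 v(a) = C1 + sqrt(3)*a^4/4 + a^3/3 - 2*a^2 - 3*a - sqrt(2)*cos(a*k)/k


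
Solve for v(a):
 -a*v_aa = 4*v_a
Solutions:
 v(a) = C1 + C2/a^3


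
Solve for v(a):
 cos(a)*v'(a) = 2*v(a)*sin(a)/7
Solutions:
 v(a) = C1/cos(a)^(2/7)


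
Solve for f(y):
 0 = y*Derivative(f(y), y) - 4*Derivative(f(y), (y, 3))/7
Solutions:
 f(y) = C1 + Integral(C2*airyai(14^(1/3)*y/2) + C3*airybi(14^(1/3)*y/2), y)


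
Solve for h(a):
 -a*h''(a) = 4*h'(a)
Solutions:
 h(a) = C1 + C2/a^3


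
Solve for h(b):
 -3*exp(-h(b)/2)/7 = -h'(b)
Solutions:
 h(b) = 2*log(C1 + 3*b/14)


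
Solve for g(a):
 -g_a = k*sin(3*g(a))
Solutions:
 g(a) = -acos((-C1 - exp(6*a*k))/(C1 - exp(6*a*k)))/3 + 2*pi/3
 g(a) = acos((-C1 - exp(6*a*k))/(C1 - exp(6*a*k)))/3


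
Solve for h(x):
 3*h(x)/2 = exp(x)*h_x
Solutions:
 h(x) = C1*exp(-3*exp(-x)/2)


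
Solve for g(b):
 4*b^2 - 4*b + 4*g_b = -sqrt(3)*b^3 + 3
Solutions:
 g(b) = C1 - sqrt(3)*b^4/16 - b^3/3 + b^2/2 + 3*b/4


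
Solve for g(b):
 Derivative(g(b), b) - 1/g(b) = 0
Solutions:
 g(b) = -sqrt(C1 + 2*b)
 g(b) = sqrt(C1 + 2*b)


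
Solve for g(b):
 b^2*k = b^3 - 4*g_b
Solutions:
 g(b) = C1 + b^4/16 - b^3*k/12


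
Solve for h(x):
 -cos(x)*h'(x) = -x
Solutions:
 h(x) = C1 + Integral(x/cos(x), x)


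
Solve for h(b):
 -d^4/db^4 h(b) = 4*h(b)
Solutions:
 h(b) = (C1*sin(b) + C2*cos(b))*exp(-b) + (C3*sin(b) + C4*cos(b))*exp(b)


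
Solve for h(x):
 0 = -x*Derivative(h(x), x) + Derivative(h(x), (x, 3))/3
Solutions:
 h(x) = C1 + Integral(C2*airyai(3^(1/3)*x) + C3*airybi(3^(1/3)*x), x)


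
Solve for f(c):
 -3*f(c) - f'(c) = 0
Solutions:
 f(c) = C1*exp(-3*c)


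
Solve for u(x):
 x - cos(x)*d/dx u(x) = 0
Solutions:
 u(x) = C1 + Integral(x/cos(x), x)


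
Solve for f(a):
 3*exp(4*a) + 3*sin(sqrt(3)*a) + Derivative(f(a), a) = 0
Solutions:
 f(a) = C1 - 3*exp(4*a)/4 + sqrt(3)*cos(sqrt(3)*a)


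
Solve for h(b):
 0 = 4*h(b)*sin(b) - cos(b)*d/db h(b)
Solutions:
 h(b) = C1/cos(b)^4


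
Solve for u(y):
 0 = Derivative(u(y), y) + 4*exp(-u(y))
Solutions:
 u(y) = log(C1 - 4*y)


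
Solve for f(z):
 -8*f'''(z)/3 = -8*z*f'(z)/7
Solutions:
 f(z) = C1 + Integral(C2*airyai(3^(1/3)*7^(2/3)*z/7) + C3*airybi(3^(1/3)*7^(2/3)*z/7), z)


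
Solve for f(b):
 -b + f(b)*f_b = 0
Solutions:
 f(b) = -sqrt(C1 + b^2)
 f(b) = sqrt(C1 + b^2)


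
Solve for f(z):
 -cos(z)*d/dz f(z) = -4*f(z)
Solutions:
 f(z) = C1*(sin(z)^2 + 2*sin(z) + 1)/(sin(z)^2 - 2*sin(z) + 1)


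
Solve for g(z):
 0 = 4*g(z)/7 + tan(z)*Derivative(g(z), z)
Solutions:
 g(z) = C1/sin(z)^(4/7)


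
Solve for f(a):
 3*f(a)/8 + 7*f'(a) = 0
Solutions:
 f(a) = C1*exp(-3*a/56)


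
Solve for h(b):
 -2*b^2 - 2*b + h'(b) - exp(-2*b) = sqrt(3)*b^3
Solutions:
 h(b) = C1 + sqrt(3)*b^4/4 + 2*b^3/3 + b^2 - exp(-2*b)/2


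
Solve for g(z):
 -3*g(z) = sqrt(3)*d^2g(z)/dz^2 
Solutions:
 g(z) = C1*sin(3^(1/4)*z) + C2*cos(3^(1/4)*z)


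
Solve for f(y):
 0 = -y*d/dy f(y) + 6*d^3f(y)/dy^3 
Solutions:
 f(y) = C1 + Integral(C2*airyai(6^(2/3)*y/6) + C3*airybi(6^(2/3)*y/6), y)


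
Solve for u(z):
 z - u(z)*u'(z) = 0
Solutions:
 u(z) = -sqrt(C1 + z^2)
 u(z) = sqrt(C1 + z^2)


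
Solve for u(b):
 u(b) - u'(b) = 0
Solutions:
 u(b) = C1*exp(b)


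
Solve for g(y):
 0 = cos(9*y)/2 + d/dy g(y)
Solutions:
 g(y) = C1 - sin(9*y)/18


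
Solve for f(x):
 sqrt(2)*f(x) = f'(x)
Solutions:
 f(x) = C1*exp(sqrt(2)*x)


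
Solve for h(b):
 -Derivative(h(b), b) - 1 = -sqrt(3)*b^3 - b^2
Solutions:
 h(b) = C1 + sqrt(3)*b^4/4 + b^3/3 - b


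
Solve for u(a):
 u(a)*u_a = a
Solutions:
 u(a) = -sqrt(C1 + a^2)
 u(a) = sqrt(C1 + a^2)


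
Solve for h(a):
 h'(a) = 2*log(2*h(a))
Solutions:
 -Integral(1/(log(_y) + log(2)), (_y, h(a)))/2 = C1 - a


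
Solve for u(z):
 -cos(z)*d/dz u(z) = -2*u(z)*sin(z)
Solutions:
 u(z) = C1/cos(z)^2


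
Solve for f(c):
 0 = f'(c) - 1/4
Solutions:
 f(c) = C1 + c/4


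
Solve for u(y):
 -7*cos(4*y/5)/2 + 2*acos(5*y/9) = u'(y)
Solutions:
 u(y) = C1 + 2*y*acos(5*y/9) - 2*sqrt(81 - 25*y^2)/5 - 35*sin(4*y/5)/8


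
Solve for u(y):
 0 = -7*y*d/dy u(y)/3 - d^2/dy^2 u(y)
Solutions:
 u(y) = C1 + C2*erf(sqrt(42)*y/6)


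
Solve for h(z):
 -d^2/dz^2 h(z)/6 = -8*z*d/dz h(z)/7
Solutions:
 h(z) = C1 + C2*erfi(2*sqrt(42)*z/7)


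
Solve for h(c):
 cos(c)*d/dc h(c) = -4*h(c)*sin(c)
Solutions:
 h(c) = C1*cos(c)^4


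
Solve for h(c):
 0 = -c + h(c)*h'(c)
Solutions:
 h(c) = -sqrt(C1 + c^2)
 h(c) = sqrt(C1 + c^2)


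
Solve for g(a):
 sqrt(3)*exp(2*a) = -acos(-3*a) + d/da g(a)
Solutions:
 g(a) = C1 + a*acos(-3*a) + sqrt(1 - 9*a^2)/3 + sqrt(3)*exp(2*a)/2


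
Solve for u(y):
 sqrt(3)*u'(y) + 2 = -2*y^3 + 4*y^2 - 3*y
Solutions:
 u(y) = C1 - sqrt(3)*y^4/6 + 4*sqrt(3)*y^3/9 - sqrt(3)*y^2/2 - 2*sqrt(3)*y/3


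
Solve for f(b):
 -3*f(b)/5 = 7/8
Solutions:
 f(b) = -35/24


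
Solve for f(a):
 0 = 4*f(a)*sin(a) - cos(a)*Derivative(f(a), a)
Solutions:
 f(a) = C1/cos(a)^4


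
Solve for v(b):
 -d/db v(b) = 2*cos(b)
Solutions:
 v(b) = C1 - 2*sin(b)


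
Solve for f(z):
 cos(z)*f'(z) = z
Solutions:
 f(z) = C1 + Integral(z/cos(z), z)


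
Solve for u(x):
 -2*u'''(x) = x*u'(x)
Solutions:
 u(x) = C1 + Integral(C2*airyai(-2^(2/3)*x/2) + C3*airybi(-2^(2/3)*x/2), x)


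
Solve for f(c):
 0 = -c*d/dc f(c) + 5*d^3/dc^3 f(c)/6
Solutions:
 f(c) = C1 + Integral(C2*airyai(5^(2/3)*6^(1/3)*c/5) + C3*airybi(5^(2/3)*6^(1/3)*c/5), c)


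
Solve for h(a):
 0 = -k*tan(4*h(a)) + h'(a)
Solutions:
 h(a) = -asin(C1*exp(4*a*k))/4 + pi/4
 h(a) = asin(C1*exp(4*a*k))/4


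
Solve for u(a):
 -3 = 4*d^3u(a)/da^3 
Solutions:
 u(a) = C1 + C2*a + C3*a^2 - a^3/8
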